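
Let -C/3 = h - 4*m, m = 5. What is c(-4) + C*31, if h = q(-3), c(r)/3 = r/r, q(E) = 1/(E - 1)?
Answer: 7545/4 ≈ 1886.3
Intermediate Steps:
q(E) = 1/(-1 + E)
c(r) = 3 (c(r) = 3*(r/r) = 3*1 = 3)
h = -¼ (h = 1/(-1 - 3) = 1/(-4) = -¼ ≈ -0.25000)
C = 243/4 (C = -3*(-¼ - 4*5) = -3*(-¼ - 20) = -3*(-81/4) = 243/4 ≈ 60.750)
c(-4) + C*31 = 3 + (243/4)*31 = 3 + 7533/4 = 7545/4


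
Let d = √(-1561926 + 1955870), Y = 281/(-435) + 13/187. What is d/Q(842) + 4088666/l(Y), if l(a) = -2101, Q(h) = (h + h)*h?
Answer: -4088666/2101 + √98486/708964 ≈ -1946.1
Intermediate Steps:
Q(h) = 2*h² (Q(h) = (2*h)*h = 2*h²)
Y = -46892/81345 (Y = 281*(-1/435) + 13*(1/187) = -281/435 + 13/187 = -46892/81345 ≈ -0.57646)
d = 2*√98486 (d = √393944 = 2*√98486 ≈ 627.65)
d/Q(842) + 4088666/l(Y) = (2*√98486)/((2*842²)) + 4088666/(-2101) = (2*√98486)/((2*708964)) + 4088666*(-1/2101) = (2*√98486)/1417928 - 4088666/2101 = (2*√98486)*(1/1417928) - 4088666/2101 = √98486/708964 - 4088666/2101 = -4088666/2101 + √98486/708964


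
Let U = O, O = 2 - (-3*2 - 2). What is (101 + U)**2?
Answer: 12321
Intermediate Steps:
O = 10 (O = 2 - (-6 - 2) = 2 - 1*(-8) = 2 + 8 = 10)
U = 10
(101 + U)**2 = (101 + 10)**2 = 111**2 = 12321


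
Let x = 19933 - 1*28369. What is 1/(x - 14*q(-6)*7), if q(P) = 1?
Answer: -1/8534 ≈ -0.00011718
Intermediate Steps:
x = -8436 (x = 19933 - 28369 = -8436)
1/(x - 14*q(-6)*7) = 1/(-8436 - 14*1*7) = 1/(-8436 - 14*7) = 1/(-8436 - 98) = 1/(-8534) = -1/8534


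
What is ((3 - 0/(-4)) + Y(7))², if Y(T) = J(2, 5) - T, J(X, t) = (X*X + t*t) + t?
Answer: 900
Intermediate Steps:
J(X, t) = t + X² + t² (J(X, t) = (X² + t²) + t = t + X² + t²)
Y(T) = 34 - T (Y(T) = (5 + 2² + 5²) - T = (5 + 4 + 25) - T = 34 - T)
((3 - 0/(-4)) + Y(7))² = ((3 - 0/(-4)) + (34 - 1*7))² = ((3 - 0*(-1)/4) + (34 - 7))² = ((3 - 4*0) + 27)² = ((3 + 0) + 27)² = (3 + 27)² = 30² = 900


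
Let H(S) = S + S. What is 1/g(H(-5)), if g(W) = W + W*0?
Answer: -1/10 ≈ -0.10000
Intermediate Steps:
H(S) = 2*S
g(W) = W (g(W) = W + 0 = W)
1/g(H(-5)) = 1/(2*(-5)) = 1/(-10) = -1/10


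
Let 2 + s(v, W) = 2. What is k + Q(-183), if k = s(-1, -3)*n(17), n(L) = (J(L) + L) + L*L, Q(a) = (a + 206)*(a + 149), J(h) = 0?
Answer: -782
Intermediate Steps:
s(v, W) = 0 (s(v, W) = -2 + 2 = 0)
Q(a) = (149 + a)*(206 + a) (Q(a) = (206 + a)*(149 + a) = (149 + a)*(206 + a))
n(L) = L + L² (n(L) = (0 + L) + L*L = L + L²)
k = 0 (k = 0*(17*(1 + 17)) = 0*(17*18) = 0*306 = 0)
k + Q(-183) = 0 + (30694 + (-183)² + 355*(-183)) = 0 + (30694 + 33489 - 64965) = 0 - 782 = -782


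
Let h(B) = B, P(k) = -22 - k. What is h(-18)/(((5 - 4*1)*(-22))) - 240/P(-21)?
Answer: 2649/11 ≈ 240.82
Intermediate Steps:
h(-18)/(((5 - 4*1)*(-22))) - 240/P(-21) = -18*(-1/(22*(5 - 4*1))) - 240/(-22 - 1*(-21)) = -18*(-1/(22*(5 - 4))) - 240/(-22 + 21) = -18/(1*(-22)) - 240/(-1) = -18/(-22) - 240*(-1) = -18*(-1/22) + 240 = 9/11 + 240 = 2649/11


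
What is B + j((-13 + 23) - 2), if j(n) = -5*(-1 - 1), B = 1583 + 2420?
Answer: 4013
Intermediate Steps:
B = 4003
j(n) = 10 (j(n) = -5*(-2) = 10)
B + j((-13 + 23) - 2) = 4003 + 10 = 4013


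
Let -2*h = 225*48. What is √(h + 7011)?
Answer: 3*√179 ≈ 40.137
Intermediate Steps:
h = -5400 (h = -225*48/2 = -½*10800 = -5400)
√(h + 7011) = √(-5400 + 7011) = √1611 = 3*√179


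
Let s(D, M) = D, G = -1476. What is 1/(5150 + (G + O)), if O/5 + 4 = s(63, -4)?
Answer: 1/3969 ≈ 0.00025195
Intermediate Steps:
O = 295 (O = -20 + 5*63 = -20 + 315 = 295)
1/(5150 + (G + O)) = 1/(5150 + (-1476 + 295)) = 1/(5150 - 1181) = 1/3969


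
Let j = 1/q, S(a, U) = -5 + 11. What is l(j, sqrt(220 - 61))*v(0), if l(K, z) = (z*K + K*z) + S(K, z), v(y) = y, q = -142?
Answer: 0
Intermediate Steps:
S(a, U) = 6
j = -1/142 (j = 1/(-142) = -1/142 ≈ -0.0070423)
l(K, z) = 6 + 2*K*z (l(K, z) = (z*K + K*z) + 6 = (K*z + K*z) + 6 = 2*K*z + 6 = 6 + 2*K*z)
l(j, sqrt(220 - 61))*v(0) = (6 + 2*(-1/142)*sqrt(220 - 61))*0 = (6 + 2*(-1/142)*sqrt(159))*0 = (6 - sqrt(159)/71)*0 = 0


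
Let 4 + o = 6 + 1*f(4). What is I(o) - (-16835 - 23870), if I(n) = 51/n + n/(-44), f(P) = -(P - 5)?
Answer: 1791765/44 ≈ 40722.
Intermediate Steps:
f(P) = 5 - P (f(P) = -(-5 + P) = 5 - P)
o = 3 (o = -4 + (6 + 1*(5 - 1*4)) = -4 + (6 + 1*(5 - 4)) = -4 + (6 + 1*1) = -4 + (6 + 1) = -4 + 7 = 3)
I(n) = 51/n - n/44 (I(n) = 51/n + n*(-1/44) = 51/n - n/44)
I(o) - (-16835 - 23870) = (51/3 - 1/44*3) - (-16835 - 23870) = (51*(⅓) - 3/44) - 1*(-40705) = (17 - 3/44) + 40705 = 745/44 + 40705 = 1791765/44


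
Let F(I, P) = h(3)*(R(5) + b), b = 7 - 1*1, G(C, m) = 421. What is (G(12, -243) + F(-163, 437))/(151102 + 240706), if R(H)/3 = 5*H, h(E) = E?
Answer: 83/48976 ≈ 0.0016947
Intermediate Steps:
R(H) = 15*H (R(H) = 3*(5*H) = 15*H)
b = 6 (b = 7 - 1 = 6)
F(I, P) = 243 (F(I, P) = 3*(15*5 + 6) = 3*(75 + 6) = 3*81 = 243)
(G(12, -243) + F(-163, 437))/(151102 + 240706) = (421 + 243)/(151102 + 240706) = 664/391808 = 664*(1/391808) = 83/48976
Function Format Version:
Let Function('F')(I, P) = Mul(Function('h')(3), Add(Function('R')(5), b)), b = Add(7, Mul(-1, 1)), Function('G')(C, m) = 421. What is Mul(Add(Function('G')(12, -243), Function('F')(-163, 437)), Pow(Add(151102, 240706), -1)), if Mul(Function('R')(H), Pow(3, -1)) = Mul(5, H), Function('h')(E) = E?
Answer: Rational(83, 48976) ≈ 0.0016947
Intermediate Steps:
Function('R')(H) = Mul(15, H) (Function('R')(H) = Mul(3, Mul(5, H)) = Mul(15, H))
b = 6 (b = Add(7, -1) = 6)
Function('F')(I, P) = 243 (Function('F')(I, P) = Mul(3, Add(Mul(15, 5), 6)) = Mul(3, Add(75, 6)) = Mul(3, 81) = 243)
Mul(Add(Function('G')(12, -243), Function('F')(-163, 437)), Pow(Add(151102, 240706), -1)) = Mul(Add(421, 243), Pow(Add(151102, 240706), -1)) = Mul(664, Pow(391808, -1)) = Mul(664, Rational(1, 391808)) = Rational(83, 48976)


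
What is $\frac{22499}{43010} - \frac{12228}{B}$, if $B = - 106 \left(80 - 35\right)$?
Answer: $\frac{21108217}{6838590} \approx 3.0866$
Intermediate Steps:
$B = -4770$ ($B = \left(-106\right) 45 = -4770$)
$\frac{22499}{43010} - \frac{12228}{B} = \frac{22499}{43010} - \frac{12228}{-4770} = 22499 \cdot \frac{1}{43010} - - \frac{2038}{795} = \frac{22499}{43010} + \frac{2038}{795} = \frac{21108217}{6838590}$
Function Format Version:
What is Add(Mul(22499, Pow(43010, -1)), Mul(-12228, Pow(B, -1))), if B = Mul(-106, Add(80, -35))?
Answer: Rational(21108217, 6838590) ≈ 3.0866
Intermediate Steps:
B = -4770 (B = Mul(-106, 45) = -4770)
Add(Mul(22499, Pow(43010, -1)), Mul(-12228, Pow(B, -1))) = Add(Mul(22499, Pow(43010, -1)), Mul(-12228, Pow(-4770, -1))) = Add(Mul(22499, Rational(1, 43010)), Mul(-12228, Rational(-1, 4770))) = Add(Rational(22499, 43010), Rational(2038, 795)) = Rational(21108217, 6838590)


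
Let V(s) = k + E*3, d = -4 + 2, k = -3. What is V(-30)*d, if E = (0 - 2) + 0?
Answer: 18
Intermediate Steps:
d = -2
E = -2 (E = -2 + 0 = -2)
V(s) = -9 (V(s) = -3 - 2*3 = -3 - 6 = -9)
V(-30)*d = -9*(-2) = 18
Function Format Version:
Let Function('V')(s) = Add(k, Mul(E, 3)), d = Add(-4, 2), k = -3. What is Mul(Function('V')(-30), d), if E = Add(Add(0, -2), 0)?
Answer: 18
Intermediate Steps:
d = -2
E = -2 (E = Add(-2, 0) = -2)
Function('V')(s) = -9 (Function('V')(s) = Add(-3, Mul(-2, 3)) = Add(-3, -6) = -9)
Mul(Function('V')(-30), d) = Mul(-9, -2) = 18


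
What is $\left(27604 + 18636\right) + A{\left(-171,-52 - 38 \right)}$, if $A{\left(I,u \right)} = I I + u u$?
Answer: $83581$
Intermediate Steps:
$A{\left(I,u \right)} = I^{2} + u^{2}$
$\left(27604 + 18636\right) + A{\left(-171,-52 - 38 \right)} = \left(27604 + 18636\right) + \left(\left(-171\right)^{2} + \left(-52 - 38\right)^{2}\right) = 46240 + \left(29241 + \left(-90\right)^{2}\right) = 46240 + \left(29241 + 8100\right) = 46240 + 37341 = 83581$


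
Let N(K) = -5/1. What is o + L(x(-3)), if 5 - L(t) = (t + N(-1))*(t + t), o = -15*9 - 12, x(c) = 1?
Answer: -134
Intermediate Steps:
N(K) = -5 (N(K) = -5*1 = -5)
o = -147 (o = -135 - 12 = -147)
L(t) = 5 - 2*t*(-5 + t) (L(t) = 5 - (t - 5)*(t + t) = 5 - (-5 + t)*2*t = 5 - 2*t*(-5 + t))
o + L(x(-3)) = -147 + (5 - 2*1**2 + 10*1) = -147 + (5 - 2*1 + 10) = -147 + (5 - 2 + 10) = -147 + 13 = -134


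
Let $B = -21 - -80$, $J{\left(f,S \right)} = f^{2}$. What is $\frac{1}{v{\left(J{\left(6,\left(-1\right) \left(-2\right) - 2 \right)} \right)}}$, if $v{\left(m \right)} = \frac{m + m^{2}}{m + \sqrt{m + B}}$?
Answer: $\frac{1}{37} + \frac{\sqrt{95}}{1332} \approx 0.034344$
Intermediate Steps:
$B = 59$ ($B = -21 + 80 = 59$)
$v{\left(m \right)} = \frac{m + m^{2}}{m + \sqrt{59 + m}}$ ($v{\left(m \right)} = \frac{m + m^{2}}{m + \sqrt{m + 59}} = \frac{m + m^{2}}{m + \sqrt{59 + m}}$)
$\frac{1}{v{\left(J{\left(6,\left(-1\right) \left(-2\right) - 2 \right)} \right)}} = \frac{1}{6^{2} \frac{1}{6^{2} + \sqrt{59 + 6^{2}}} \left(1 + 6^{2}\right)} = \frac{1}{36 \frac{1}{36 + \sqrt{59 + 36}} \left(1 + 36\right)} = \frac{1}{36 \frac{1}{36 + \sqrt{95}} \cdot 37} = \frac{1}{1332 \frac{1}{36 + \sqrt{95}}} = \frac{1}{37} + \frac{\sqrt{95}}{1332}$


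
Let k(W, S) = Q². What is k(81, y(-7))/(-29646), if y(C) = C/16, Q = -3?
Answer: -1/3294 ≈ -0.00030358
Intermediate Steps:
y(C) = C/16 (y(C) = C*(1/16) = C/16)
k(W, S) = 9 (k(W, S) = (-3)² = 9)
k(81, y(-7))/(-29646) = 9/(-29646) = 9*(-1/29646) = -1/3294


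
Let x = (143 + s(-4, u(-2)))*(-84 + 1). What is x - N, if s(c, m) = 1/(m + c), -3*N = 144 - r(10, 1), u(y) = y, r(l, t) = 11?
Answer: -70865/6 ≈ -11811.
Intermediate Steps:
N = -133/3 (N = -(144 - 1*11)/3 = -(144 - 11)/3 = -⅓*133 = -133/3 ≈ -44.333)
s(c, m) = 1/(c + m)
x = -71131/6 (x = (143 + 1/(-4 - 2))*(-84 + 1) = (143 + 1/(-6))*(-83) = (143 - ⅙)*(-83) = (857/6)*(-83) = -71131/6 ≈ -11855.)
x - N = -71131/6 - 1*(-133/3) = -71131/6 + 133/3 = -70865/6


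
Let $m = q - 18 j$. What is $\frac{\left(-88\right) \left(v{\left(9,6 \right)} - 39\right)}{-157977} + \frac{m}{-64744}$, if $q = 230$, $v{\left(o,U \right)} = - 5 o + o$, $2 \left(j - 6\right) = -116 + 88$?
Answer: $- \frac{81065633}{1704677148} \approx -0.047555$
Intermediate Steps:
$j = -8$ ($j = 6 + \frac{-116 + 88}{2} = 6 + \frac{1}{2} \left(-28\right) = 6 - 14 = -8$)
$v{\left(o,U \right)} = - 4 o$
$m = 374$ ($m = 230 - -144 = 230 + 144 = 374$)
$\frac{\left(-88\right) \left(v{\left(9,6 \right)} - 39\right)}{-157977} + \frac{m}{-64744} = \frac{\left(-88\right) \left(\left(-4\right) 9 - 39\right)}{-157977} + \frac{374}{-64744} = - 88 \left(-36 - 39\right) \left(- \frac{1}{157977}\right) + 374 \left(- \frac{1}{64744}\right) = \left(-88\right) \left(-75\right) \left(- \frac{1}{157977}\right) - \frac{187}{32372} = 6600 \left(- \frac{1}{157977}\right) - \frac{187}{32372} = - \frac{2200}{52659} - \frac{187}{32372} = - \frac{81065633}{1704677148}$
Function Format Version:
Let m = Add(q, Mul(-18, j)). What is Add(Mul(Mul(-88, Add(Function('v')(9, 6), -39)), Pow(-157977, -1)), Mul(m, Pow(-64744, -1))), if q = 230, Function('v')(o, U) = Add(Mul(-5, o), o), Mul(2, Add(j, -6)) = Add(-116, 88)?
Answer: Rational(-81065633, 1704677148) ≈ -0.047555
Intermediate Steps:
j = -8 (j = Add(6, Mul(Rational(1, 2), Add(-116, 88))) = Add(6, Mul(Rational(1, 2), -28)) = Add(6, -14) = -8)
Function('v')(o, U) = Mul(-4, o)
m = 374 (m = Add(230, Mul(-18, -8)) = Add(230, 144) = 374)
Add(Mul(Mul(-88, Add(Function('v')(9, 6), -39)), Pow(-157977, -1)), Mul(m, Pow(-64744, -1))) = Add(Mul(Mul(-88, Add(Mul(-4, 9), -39)), Pow(-157977, -1)), Mul(374, Pow(-64744, -1))) = Add(Mul(Mul(-88, Add(-36, -39)), Rational(-1, 157977)), Mul(374, Rational(-1, 64744))) = Add(Mul(Mul(-88, -75), Rational(-1, 157977)), Rational(-187, 32372)) = Add(Mul(6600, Rational(-1, 157977)), Rational(-187, 32372)) = Add(Rational(-2200, 52659), Rational(-187, 32372)) = Rational(-81065633, 1704677148)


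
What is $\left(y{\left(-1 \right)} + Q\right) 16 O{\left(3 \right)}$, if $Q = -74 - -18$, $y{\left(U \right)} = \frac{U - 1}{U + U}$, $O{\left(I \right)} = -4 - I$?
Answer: $6160$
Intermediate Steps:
$y{\left(U \right)} = \frac{-1 + U}{2 U}$
$Q = -56$ ($Q = -74 + 18 = -56$)
$\left(y{\left(-1 \right)} + Q\right) 16 O{\left(3 \right)} = \left(\frac{-1 - 1}{2 \left(-1\right)} - 56\right) 16 \left(-4 - 3\right) = \left(\frac{1}{2} \left(-1\right) \left(-2\right) - 56\right) 16 \left(-4 - 3\right) = \left(1 - 56\right) 16 \left(-7\right) = \left(-55\right) \left(-112\right) = 6160$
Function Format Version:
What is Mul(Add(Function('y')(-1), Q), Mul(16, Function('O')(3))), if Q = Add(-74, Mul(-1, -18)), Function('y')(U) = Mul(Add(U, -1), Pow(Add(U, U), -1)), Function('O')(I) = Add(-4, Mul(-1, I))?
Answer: 6160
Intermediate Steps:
Function('y')(U) = Mul(Rational(1, 2), Pow(U, -1), Add(-1, U)) (Function('y')(U) = Mul(Add(-1, U), Pow(Mul(2, U), -1)) = Mul(Add(-1, U), Mul(Rational(1, 2), Pow(U, -1))) = Mul(Rational(1, 2), Pow(U, -1), Add(-1, U)))
Q = -56 (Q = Add(-74, 18) = -56)
Mul(Add(Function('y')(-1), Q), Mul(16, Function('O')(3))) = Mul(Add(Mul(Rational(1, 2), Pow(-1, -1), Add(-1, -1)), -56), Mul(16, Add(-4, Mul(-1, 3)))) = Mul(Add(Mul(Rational(1, 2), -1, -2), -56), Mul(16, Add(-4, -3))) = Mul(Add(1, -56), Mul(16, -7)) = Mul(-55, -112) = 6160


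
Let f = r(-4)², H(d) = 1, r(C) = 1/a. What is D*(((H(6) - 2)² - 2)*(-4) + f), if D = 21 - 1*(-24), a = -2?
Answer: 765/4 ≈ 191.25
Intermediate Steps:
r(C) = -½ (r(C) = 1/(-2) = -½)
f = ¼ (f = (-½)² = ¼ ≈ 0.25000)
D = 45 (D = 21 + 24 = 45)
D*(((H(6) - 2)² - 2)*(-4) + f) = 45*(((1 - 2)² - 2)*(-4) + ¼) = 45*(((-1)² - 2)*(-4) + ¼) = 45*((1 - 2)*(-4) + ¼) = 45*(-1*(-4) + ¼) = 45*(4 + ¼) = 45*(17/4) = 765/4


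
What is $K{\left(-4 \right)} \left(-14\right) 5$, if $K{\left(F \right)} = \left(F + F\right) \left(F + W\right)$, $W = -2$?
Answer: $-3360$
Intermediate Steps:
$K{\left(F \right)} = 2 F \left(-2 + F\right)$ ($K{\left(F \right)} = \left(F + F\right) \left(F - 2\right) = 2 F \left(-2 + F\right)$)
$K{\left(-4 \right)} \left(-14\right) 5 = 2 \left(-4\right) \left(-2 - 4\right) \left(-14\right) 5 = 2 \left(-4\right) \left(-6\right) \left(-14\right) 5 = 48 \left(-14\right) 5 = \left(-672\right) 5 = -3360$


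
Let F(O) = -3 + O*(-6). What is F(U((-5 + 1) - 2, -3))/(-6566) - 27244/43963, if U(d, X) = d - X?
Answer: -179543549/288661058 ≈ -0.62199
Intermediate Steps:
F(O) = -3 - 6*O
F(U((-5 + 1) - 2, -3))/(-6566) - 27244/43963 = (-3 - 6*(((-5 + 1) - 2) - 1*(-3)))/(-6566) - 27244/43963 = (-3 - 6*((-4 - 2) + 3))*(-1/6566) - 27244*1/43963 = (-3 - 6*(-6 + 3))*(-1/6566) - 27244/43963 = (-3 - 6*(-3))*(-1/6566) - 27244/43963 = (-3 + 18)*(-1/6566) - 27244/43963 = 15*(-1/6566) - 27244/43963 = -15/6566 - 27244/43963 = -179543549/288661058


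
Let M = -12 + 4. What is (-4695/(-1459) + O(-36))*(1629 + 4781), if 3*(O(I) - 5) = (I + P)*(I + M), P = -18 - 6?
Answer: 8306783100/1459 ≈ 5.6935e+6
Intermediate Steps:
P = -24
M = -8
O(I) = 5 + (-24 + I)*(-8 + I)/3 (O(I) = 5 + ((I - 24)*(I - 8))/3 = 5 + ((-24 + I)*(-8 + I))/3 = 5 + (-24 + I)*(-8 + I)/3)
(-4695/(-1459) + O(-36))*(1629 + 4781) = (-4695/(-1459) + (69 - 32/3*(-36) + (⅓)*(-36)²))*(1629 + 4781) = (-4695*(-1/1459) + (69 + 384 + (⅓)*1296))*6410 = (4695/1459 + (69 + 384 + 432))*6410 = (4695/1459 + 885)*6410 = (1295910/1459)*6410 = 8306783100/1459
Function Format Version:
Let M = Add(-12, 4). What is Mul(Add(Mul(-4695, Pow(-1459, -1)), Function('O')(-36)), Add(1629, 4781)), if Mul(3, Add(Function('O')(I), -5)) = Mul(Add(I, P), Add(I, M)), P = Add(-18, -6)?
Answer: Rational(8306783100, 1459) ≈ 5.6935e+6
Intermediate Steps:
P = -24
M = -8
Function('O')(I) = Add(5, Mul(Rational(1, 3), Add(-24, I), Add(-8, I))) (Function('O')(I) = Add(5, Mul(Rational(1, 3), Mul(Add(I, -24), Add(I, -8)))) = Add(5, Mul(Rational(1, 3), Mul(Add(-24, I), Add(-8, I)))) = Add(5, Mul(Rational(1, 3), Add(-24, I), Add(-8, I))))
Mul(Add(Mul(-4695, Pow(-1459, -1)), Function('O')(-36)), Add(1629, 4781)) = Mul(Add(Mul(-4695, Pow(-1459, -1)), Add(69, Mul(Rational(-32, 3), -36), Mul(Rational(1, 3), Pow(-36, 2)))), Add(1629, 4781)) = Mul(Add(Mul(-4695, Rational(-1, 1459)), Add(69, 384, Mul(Rational(1, 3), 1296))), 6410) = Mul(Add(Rational(4695, 1459), Add(69, 384, 432)), 6410) = Mul(Add(Rational(4695, 1459), 885), 6410) = Mul(Rational(1295910, 1459), 6410) = Rational(8306783100, 1459)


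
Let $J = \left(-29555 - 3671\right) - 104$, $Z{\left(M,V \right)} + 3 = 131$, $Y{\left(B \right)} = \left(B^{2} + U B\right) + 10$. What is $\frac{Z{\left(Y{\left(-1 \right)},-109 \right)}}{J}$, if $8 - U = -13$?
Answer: $- \frac{64}{16665} \approx -0.0038404$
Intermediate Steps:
$U = 21$ ($U = 8 - -13 = 8 + 13 = 21$)
$Y{\left(B \right)} = 10 + B^{2} + 21 B$ ($Y{\left(B \right)} = \left(B^{2} + 21 B\right) + 10 = 10 + B^{2} + 21 B$)
$Z{\left(M,V \right)} = 128$ ($Z{\left(M,V \right)} = -3 + 131 = 128$)
$J = -33330$ ($J = -33226 - 104 = -33330$)
$\frac{Z{\left(Y{\left(-1 \right)},-109 \right)}}{J} = \frac{128}{-33330} = 128 \left(- \frac{1}{33330}\right) = - \frac{64}{16665}$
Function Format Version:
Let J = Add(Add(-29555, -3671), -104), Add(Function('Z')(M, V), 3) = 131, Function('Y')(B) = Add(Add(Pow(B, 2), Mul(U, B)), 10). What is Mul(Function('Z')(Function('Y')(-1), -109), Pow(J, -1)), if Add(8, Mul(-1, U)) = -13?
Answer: Rational(-64, 16665) ≈ -0.0038404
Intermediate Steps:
U = 21 (U = Add(8, Mul(-1, -13)) = Add(8, 13) = 21)
Function('Y')(B) = Add(10, Pow(B, 2), Mul(21, B)) (Function('Y')(B) = Add(Add(Pow(B, 2), Mul(21, B)), 10) = Add(10, Pow(B, 2), Mul(21, B)))
Function('Z')(M, V) = 128 (Function('Z')(M, V) = Add(-3, 131) = 128)
J = -33330 (J = Add(-33226, -104) = -33330)
Mul(Function('Z')(Function('Y')(-1), -109), Pow(J, -1)) = Mul(128, Pow(-33330, -1)) = Mul(128, Rational(-1, 33330)) = Rational(-64, 16665)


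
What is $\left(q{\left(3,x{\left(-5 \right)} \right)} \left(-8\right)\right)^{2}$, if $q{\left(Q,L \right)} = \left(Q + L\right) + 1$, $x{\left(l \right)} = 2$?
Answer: $2304$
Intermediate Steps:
$q{\left(Q,L \right)} = 1 + L + Q$ ($q{\left(Q,L \right)} = \left(L + Q\right) + 1 = 1 + L + Q$)
$\left(q{\left(3,x{\left(-5 \right)} \right)} \left(-8\right)\right)^{2} = \left(\left(1 + 2 + 3\right) \left(-8\right)\right)^{2} = \left(6 \left(-8\right)\right)^{2} = \left(-48\right)^{2} = 2304$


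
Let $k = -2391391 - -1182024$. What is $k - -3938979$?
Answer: $2729612$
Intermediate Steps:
$k = -1209367$ ($k = -2391391 + 1182024 = -1209367$)
$k - -3938979 = -1209367 - -3938979 = -1209367 + 3938979 = 2729612$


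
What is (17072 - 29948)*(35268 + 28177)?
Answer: -816917820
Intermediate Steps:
(17072 - 29948)*(35268 + 28177) = -12876*63445 = -816917820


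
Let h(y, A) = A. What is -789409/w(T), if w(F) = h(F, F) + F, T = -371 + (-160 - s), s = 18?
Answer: 789409/1098 ≈ 718.95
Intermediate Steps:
T = -549 (T = -371 + (-160 - 1*18) = -371 + (-160 - 18) = -371 - 178 = -549)
w(F) = 2*F (w(F) = F + F = 2*F)
-789409/w(T) = -789409/(2*(-549)) = -789409/(-1098) = -789409*(-1/1098) = 789409/1098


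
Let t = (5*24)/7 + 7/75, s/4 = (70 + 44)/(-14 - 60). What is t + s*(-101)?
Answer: 12424513/19425 ≈ 639.61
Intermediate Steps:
s = -228/37 (s = 4*((70 + 44)/(-14 - 60)) = 4*(114/(-74)) = 4*(114*(-1/74)) = 4*(-57/37) = -228/37 ≈ -6.1622)
t = 9049/525 (t = 120*(⅐) + 7*(1/75) = 120/7 + 7/75 = 9049/525 ≈ 17.236)
t + s*(-101) = 9049/525 - 228/37*(-101) = 9049/525 + 23028/37 = 12424513/19425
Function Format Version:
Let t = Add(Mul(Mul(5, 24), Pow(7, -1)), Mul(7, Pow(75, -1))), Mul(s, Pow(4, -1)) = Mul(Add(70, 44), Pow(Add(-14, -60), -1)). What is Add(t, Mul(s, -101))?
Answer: Rational(12424513, 19425) ≈ 639.61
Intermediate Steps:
s = Rational(-228, 37) (s = Mul(4, Mul(Add(70, 44), Pow(Add(-14, -60), -1))) = Mul(4, Mul(114, Pow(-74, -1))) = Mul(4, Mul(114, Rational(-1, 74))) = Mul(4, Rational(-57, 37)) = Rational(-228, 37) ≈ -6.1622)
t = Rational(9049, 525) (t = Add(Mul(120, Rational(1, 7)), Mul(7, Rational(1, 75))) = Add(Rational(120, 7), Rational(7, 75)) = Rational(9049, 525) ≈ 17.236)
Add(t, Mul(s, -101)) = Add(Rational(9049, 525), Mul(Rational(-228, 37), -101)) = Add(Rational(9049, 525), Rational(23028, 37)) = Rational(12424513, 19425)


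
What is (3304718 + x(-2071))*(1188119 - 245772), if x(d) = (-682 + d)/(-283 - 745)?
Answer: 3201391038035379/1028 ≈ 3.1142e+12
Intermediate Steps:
x(d) = 341/514 - d/1028 (x(d) = (-682 + d)/(-1028) = (-682 + d)*(-1/1028) = 341/514 - d/1028)
(3304718 + x(-2071))*(1188119 - 245772) = (3304718 + (341/514 - 1/1028*(-2071)))*(1188119 - 245772) = (3304718 + (341/514 + 2071/1028))*942347 = (3304718 + 2753/1028)*942347 = (3397252857/1028)*942347 = 3201391038035379/1028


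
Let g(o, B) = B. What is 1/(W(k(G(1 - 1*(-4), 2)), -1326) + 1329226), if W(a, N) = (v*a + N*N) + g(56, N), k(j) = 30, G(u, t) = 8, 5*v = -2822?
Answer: 1/3069244 ≈ 3.2581e-7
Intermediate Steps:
v = -2822/5 (v = (⅕)*(-2822) = -2822/5 ≈ -564.40)
W(a, N) = N + N² - 2822*a/5 (W(a, N) = (-2822*a/5 + N*N) + N = (-2822*a/5 + N²) + N = (N² - 2822*a/5) + N = N + N² - 2822*a/5)
1/(W(k(G(1 - 1*(-4), 2)), -1326) + 1329226) = 1/((-1326 + (-1326)² - 2822/5*30) + 1329226) = 1/((-1326 + 1758276 - 16932) + 1329226) = 1/(1740018 + 1329226) = 1/3069244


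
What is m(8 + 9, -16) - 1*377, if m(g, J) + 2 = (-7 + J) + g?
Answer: -385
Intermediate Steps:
m(g, J) = -9 + J + g (m(g, J) = -2 + ((-7 + J) + g) = -2 + (-7 + J + g) = -9 + J + g)
m(8 + 9, -16) - 1*377 = (-9 - 16 + (8 + 9)) - 1*377 = (-9 - 16 + 17) - 377 = -8 - 377 = -385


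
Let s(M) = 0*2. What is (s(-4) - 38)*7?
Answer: -266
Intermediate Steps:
s(M) = 0
(s(-4) - 38)*7 = (0 - 38)*7 = -38*7 = -266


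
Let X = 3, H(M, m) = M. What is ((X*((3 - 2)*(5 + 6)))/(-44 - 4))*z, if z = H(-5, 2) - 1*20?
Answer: 275/16 ≈ 17.188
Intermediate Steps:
z = -25 (z = -5 - 1*20 = -5 - 20 = -25)
((X*((3 - 2)*(5 + 6)))/(-44 - 4))*z = ((3*((3 - 2)*(5 + 6)))/(-44 - 4))*(-25) = ((3*(1*11))/(-48))*(-25) = -11/16*(-25) = 275/16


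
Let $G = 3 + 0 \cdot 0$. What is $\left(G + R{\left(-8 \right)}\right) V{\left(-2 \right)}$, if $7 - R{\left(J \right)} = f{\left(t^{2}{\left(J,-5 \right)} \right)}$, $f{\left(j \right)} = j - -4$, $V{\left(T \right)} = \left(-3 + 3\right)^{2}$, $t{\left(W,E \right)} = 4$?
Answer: $0$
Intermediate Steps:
$V{\left(T \right)} = 0$ ($V{\left(T \right)} = 0^{2} = 0$)
$f{\left(j \right)} = 4 + j$ ($f{\left(j \right)} = j + 4 = 4 + j$)
$R{\left(J \right)} = -13$ ($R{\left(J \right)} = 7 - \left(4 + 4^{2}\right) = 7 - \left(4 + 16\right) = 7 - 20 = -13$)
$G = 3$ ($G = 3 + 0 = 3$)
$\left(G + R{\left(-8 \right)}\right) V{\left(-2 \right)} = \left(3 - 13\right) 0 = \left(-10\right) 0 = 0$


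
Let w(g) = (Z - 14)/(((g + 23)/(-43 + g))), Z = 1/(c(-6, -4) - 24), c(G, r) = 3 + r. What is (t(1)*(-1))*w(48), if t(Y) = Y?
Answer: 351/355 ≈ 0.98873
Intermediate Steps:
Z = -1/25 (Z = 1/((3 - 4) - 24) = 1/(-1 - 24) = 1/(-25) = -1/25 ≈ -0.040000)
w(g) = -351*(-43 + g)/(25*(23 + g)) (w(g) = (-1/25 - 14)/(((g + 23)/(-43 + g))) = -351*(-43 + g)/(23 + g)/25 = -351*(-43 + g)/(25*(23 + g)))
(t(1)*(-1))*w(48) = (1*(-1))*(351*(43 - 1*48)/(25*(23 + 48))) = -351*(43 - 48)/(25*71) = -351*(-5)/(25*71) = -1*(-351/355) = 351/355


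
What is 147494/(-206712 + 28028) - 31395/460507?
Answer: -36765901819/41142616394 ≈ -0.89362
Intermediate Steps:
147494/(-206712 + 28028) - 31395/460507 = 147494/(-178684) - 31395*1/460507 = 147494*(-1/178684) - 31395/460507 = -73747/89342 - 31395/460507 = -36765901819/41142616394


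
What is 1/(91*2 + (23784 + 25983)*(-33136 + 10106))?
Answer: -1/1146133828 ≈ -8.7250e-10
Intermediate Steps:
1/(91*2 + (23784 + 25983)*(-33136 + 10106)) = 1/(182 + 49767*(-23030)) = 1/(182 - 1146134010) = 1/(-1146133828) = -1/1146133828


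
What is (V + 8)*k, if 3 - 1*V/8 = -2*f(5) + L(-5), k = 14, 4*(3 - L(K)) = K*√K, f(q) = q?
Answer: 1232 - 140*I*√5 ≈ 1232.0 - 313.05*I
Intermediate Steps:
L(K) = 3 - K^(3/2)/4 (L(K) = 3 - K*√K/4 = 3 - K^(3/2)/4)
V = 80 - 10*I*√5 (V = 24 - 8*(-2*5 + (3 - (-5)*I*√5/4)) = 24 - 8*(-10 + (3 - (-5)*I*√5/4)) = 24 - 8*(-10 + (3 + 5*I*√5/4)) = 24 - 8*(-7 + 5*I*√5/4) = 24 + (56 - 10*I*√5) = 80 - 10*I*√5 ≈ 80.0 - 22.361*I)
(V + 8)*k = ((80 - 10*I*√5) + 8)*14 = (88 - 10*I*√5)*14 = 1232 - 140*I*√5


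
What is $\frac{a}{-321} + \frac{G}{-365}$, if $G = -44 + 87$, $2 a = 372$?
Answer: $- \frac{27231}{39055} \approx -0.69725$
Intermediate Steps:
$a = 186$ ($a = \frac{1}{2} \cdot 372 = 186$)
$G = 43$
$\frac{a}{-321} + \frac{G}{-365} = \frac{186}{-321} + \frac{43}{-365} = 186 \left(- \frac{1}{321}\right) + 43 \left(- \frac{1}{365}\right) = - \frac{62}{107} - \frac{43}{365} = - \frac{27231}{39055}$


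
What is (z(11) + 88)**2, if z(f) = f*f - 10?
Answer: 39601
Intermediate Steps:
z(f) = -10 + f**2 (z(f) = f**2 - 10 = -10 + f**2)
(z(11) + 88)**2 = ((-10 + 11**2) + 88)**2 = ((-10 + 121) + 88)**2 = (111 + 88)**2 = 199**2 = 39601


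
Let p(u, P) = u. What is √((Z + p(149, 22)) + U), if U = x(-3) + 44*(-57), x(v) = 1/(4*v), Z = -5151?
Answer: I*√270363/6 ≈ 86.661*I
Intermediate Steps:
x(v) = 1/(4*v)
U = -30097/12 (U = (¼)/(-3) + 44*(-57) = (¼)*(-⅓) - 2508 = -1/12 - 2508 = -30097/12 ≈ -2508.1)
√((Z + p(149, 22)) + U) = √((-5151 + 149) - 30097/12) = √(-5002 - 30097/12) = √(-90121/12) = I*√270363/6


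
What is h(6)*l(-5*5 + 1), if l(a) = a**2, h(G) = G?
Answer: 3456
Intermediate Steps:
h(6)*l(-5*5 + 1) = 6*(-5*5 + 1)**2 = 6*(-25 + 1)**2 = 6*(-24)**2 = 6*576 = 3456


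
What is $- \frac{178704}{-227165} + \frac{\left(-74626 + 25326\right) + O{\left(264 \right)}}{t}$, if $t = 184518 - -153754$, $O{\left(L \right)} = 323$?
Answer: $\frac{49324699283}{76843558880} \approx 0.64188$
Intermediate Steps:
$t = 338272$ ($t = 184518 + 153754 = 338272$)
$- \frac{178704}{-227165} + \frac{\left(-74626 + 25326\right) + O{\left(264 \right)}}{t} = - \frac{178704}{-227165} + \frac{\left(-74626 + 25326\right) + 323}{338272} = \left(-178704\right) \left(- \frac{1}{227165}\right) + \left(-49300 + 323\right) \frac{1}{338272} = \frac{178704}{227165} - \frac{48977}{338272} = \frac{49324699283}{76843558880}$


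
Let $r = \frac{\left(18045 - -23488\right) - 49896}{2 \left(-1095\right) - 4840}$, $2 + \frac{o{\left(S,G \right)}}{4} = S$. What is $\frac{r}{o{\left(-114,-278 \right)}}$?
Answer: $- \frac{8363}{3261920} \approx -0.0025638$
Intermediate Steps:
$o{\left(S,G \right)} = -8 + 4 S$
$r = \frac{8363}{7030}$ ($r = \frac{\left(18045 + 23488\right) - 49896}{-2190 - 4840} = \frac{41533 - 49896}{-7030} = \left(-8363\right) \left(- \frac{1}{7030}\right) = \frac{8363}{7030} \approx 1.1896$)
$\frac{r}{o{\left(-114,-278 \right)}} = \frac{8363}{7030 \left(-8 + 4 \left(-114\right)\right)} = \frac{8363}{7030 \left(-8 - 456\right)} = \frac{8363}{7030 \left(-464\right)} = \frac{8363}{7030} \left(- \frac{1}{464}\right) = - \frac{8363}{3261920}$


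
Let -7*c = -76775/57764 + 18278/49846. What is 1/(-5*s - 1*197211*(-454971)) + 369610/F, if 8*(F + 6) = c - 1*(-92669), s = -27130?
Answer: 834600610335502754258170933/26142981074143492302618303 ≈ 31.924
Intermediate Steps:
c = 1385558129/10077565204 (c = -(-76775/57764 + 18278/49846)/7 = -(-76775*1/57764 + 18278*(1/49846))/7 = -(-76775/57764 + 9139/24923)/7 = -⅐*(-1385558129/1439652172) = 1385558129/10077565204 ≈ 0.13749)
F = 933395552317813/80620521632 (F = -6 + (1385558129/10077565204 - 1*(-92669))/8 = -6 + (1385558129/10077565204 + 92669)/8 = -6 + (⅛)*(933879275447605/10077565204) = -6 + 933879275447605/80620521632 = 933395552317813/80620521632 ≈ 11578.)
1/(-5*s - 1*197211*(-454971)) + 369610/F = 1/(-5*(-27130) - 1*197211*(-454971)) + 369610/(933395552317813/80620521632) = -1/454971/(135650 - 197211) + 369610*(80620521632/933395552317813) = -1/454971/(-61561) + 29798151000403520/933395552317813 = -1/61561*(-1/454971) + 29798151000403520/933395552317813 = 1/28008469731 + 29798151000403520/933395552317813 = 834600610335502754258170933/26142981074143492302618303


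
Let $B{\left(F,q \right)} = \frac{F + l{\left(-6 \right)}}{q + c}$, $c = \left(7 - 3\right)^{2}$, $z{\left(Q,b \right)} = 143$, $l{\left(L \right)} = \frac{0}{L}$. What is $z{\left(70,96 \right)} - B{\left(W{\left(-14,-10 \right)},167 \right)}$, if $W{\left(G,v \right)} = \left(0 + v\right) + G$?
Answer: $\frac{8731}{61} \approx 143.13$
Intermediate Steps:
$l{\left(L \right)} = 0$
$W{\left(G,v \right)} = G + v$ ($W{\left(G,v \right)} = v + G = G + v$)
$c = 16$ ($c = 4^{2} = 16$)
$B{\left(F,q \right)} = \frac{F}{16 + q}$ ($B{\left(F,q \right)} = \frac{F + 0}{q + 16} = \frac{F}{16 + q}$)
$z{\left(70,96 \right)} - B{\left(W{\left(-14,-10 \right)},167 \right)} = 143 - \frac{-14 - 10}{16 + 167} = 143 - - \frac{24}{183} = 143 - \left(-24\right) \frac{1}{183} = 143 - - \frac{8}{61} = 143 + \frac{8}{61} = \frac{8731}{61}$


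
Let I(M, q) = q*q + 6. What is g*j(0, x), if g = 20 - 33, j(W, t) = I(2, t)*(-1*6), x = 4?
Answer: 1716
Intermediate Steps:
I(M, q) = 6 + q² (I(M, q) = q² + 6 = 6 + q²)
j(W, t) = -36 - 6*t² (j(W, t) = (6 + t²)*(-1*6) = (6 + t²)*(-6) = -36 - 6*t²)
g = -13
g*j(0, x) = -13*(-36 - 6*4²) = -13*(-36 - 6*16) = -13*(-36 - 96) = -13*(-132) = 1716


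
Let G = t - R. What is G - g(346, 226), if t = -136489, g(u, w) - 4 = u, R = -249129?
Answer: 112290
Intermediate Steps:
g(u, w) = 4 + u
G = 112640 (G = -136489 - 1*(-249129) = -136489 + 249129 = 112640)
G - g(346, 226) = 112640 - (4 + 346) = 112640 - 1*350 = 112640 - 350 = 112290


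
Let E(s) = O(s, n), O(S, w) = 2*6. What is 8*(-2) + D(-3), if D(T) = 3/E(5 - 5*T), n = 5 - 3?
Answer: -63/4 ≈ -15.750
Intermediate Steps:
n = 2
O(S, w) = 12
E(s) = 12
D(T) = ¼ (D(T) = 3/12 = 3*(1/12) = ¼)
8*(-2) + D(-3) = 8*(-2) + ¼ = -16 + ¼ = -63/4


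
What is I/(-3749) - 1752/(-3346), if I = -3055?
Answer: 8395139/6272077 ≈ 1.3385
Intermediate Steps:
I/(-3749) - 1752/(-3346) = -3055/(-3749) - 1752/(-3346) = -3055*(-1/3749) - 1752*(-1/3346) = 3055/3749 + 876/1673 = 8395139/6272077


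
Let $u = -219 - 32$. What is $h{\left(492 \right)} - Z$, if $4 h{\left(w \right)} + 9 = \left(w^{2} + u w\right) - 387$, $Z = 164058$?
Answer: $-134514$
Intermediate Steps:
$u = -251$
$h{\left(w \right)} = -99 - \frac{251 w}{4} + \frac{w^{2}}{4}$ ($h{\left(w \right)} = - \frac{9}{4} + \frac{\left(w^{2} - 251 w\right) - 387}{4} = - \frac{9}{4} + \frac{-387 + w^{2} - 251 w}{4} = - \frac{9}{4} - \left(\frac{387}{4} - \frac{w^{2}}{4} + \frac{251 w}{4}\right) = -99 - \frac{251 w}{4} + \frac{w^{2}}{4}$)
$h{\left(492 \right)} - Z = \left(-99 - 30873 + \frac{492^{2}}{4}\right) - 164058 = \left(-99 - 30873 + \frac{1}{4} \cdot 242064\right) - 164058 = \left(-99 - 30873 + 60516\right) - 164058 = 29544 - 164058 = -134514$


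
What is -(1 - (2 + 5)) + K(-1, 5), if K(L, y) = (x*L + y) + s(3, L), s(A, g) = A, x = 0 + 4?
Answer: 10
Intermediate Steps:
x = 4
K(L, y) = 3 + y + 4*L (K(L, y) = (4*L + y) + 3 = (y + 4*L) + 3 = 3 + y + 4*L)
-(1 - (2 + 5)) + K(-1, 5) = -(1 - (2 + 5)) + (3 + 5 + 4*(-1)) = -(1 - 1*7) + (3 + 5 - 4) = -(1 - 7) + 4 = -1*(-6) + 4 = 6 + 4 = 10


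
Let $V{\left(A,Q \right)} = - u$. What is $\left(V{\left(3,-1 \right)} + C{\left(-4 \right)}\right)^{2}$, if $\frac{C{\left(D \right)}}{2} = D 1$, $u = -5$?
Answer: $9$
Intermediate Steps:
$V{\left(A,Q \right)} = 5$ ($V{\left(A,Q \right)} = \left(-1\right) \left(-5\right) = 5$)
$C{\left(D \right)} = 2 D$ ($C{\left(D \right)} = 2 D 1 = 2 D$)
$\left(V{\left(3,-1 \right)} + C{\left(-4 \right)}\right)^{2} = \left(5 + 2 \left(-4\right)\right)^{2} = \left(5 - 8\right)^{2} = \left(-3\right)^{2} = 9$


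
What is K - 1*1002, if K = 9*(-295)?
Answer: -3657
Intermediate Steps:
K = -2655
K - 1*1002 = -2655 - 1*1002 = -2655 - 1002 = -3657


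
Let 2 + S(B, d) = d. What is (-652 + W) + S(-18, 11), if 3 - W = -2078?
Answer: 1438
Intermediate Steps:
S(B, d) = -2 + d
W = 2081 (W = 3 - 1*(-2078) = 3 + 2078 = 2081)
(-652 + W) + S(-18, 11) = (-652 + 2081) + (-2 + 11) = 1429 + 9 = 1438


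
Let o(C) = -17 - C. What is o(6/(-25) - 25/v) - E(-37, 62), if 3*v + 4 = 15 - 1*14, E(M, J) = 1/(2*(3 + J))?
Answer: -27149/650 ≈ -41.768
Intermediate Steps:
E(M, J) = 1/(6 + 2*J)
v = -1 (v = -4/3 + (15 - 1*14)/3 = -4/3 + (15 - 14)/3 = -4/3 + (⅓)*1 = -4/3 + ⅓ = -1)
o(6/(-25) - 25/v) - E(-37, 62) = (-17 - (6/(-25) - 25/(-1))) - 1/(2*(3 + 62)) = (-17 - (6*(-1/25) - 25*(-1))) - 1/(2*65) = (-17 - (-6/25 + 25)) - 1/(2*65) = (-17 - 1*619/25) - 1*1/130 = (-17 - 619/25) - 1/130 = -1044/25 - 1/130 = -27149/650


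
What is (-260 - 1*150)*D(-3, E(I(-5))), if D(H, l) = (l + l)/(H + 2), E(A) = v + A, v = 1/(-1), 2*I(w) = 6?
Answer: 1640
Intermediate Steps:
I(w) = 3 (I(w) = (½)*6 = 3)
v = -1
E(A) = -1 + A
D(H, l) = 2*l/(2 + H) (D(H, l) = (2*l)/(2 + H) = 2*l/(2 + H))
(-260 - 1*150)*D(-3, E(I(-5))) = (-260 - 1*150)*(2*(-1 + 3)/(2 - 3)) = (-260 - 150)*(2*2/(-1)) = -820*2*(-1) = -410*(-4) = 1640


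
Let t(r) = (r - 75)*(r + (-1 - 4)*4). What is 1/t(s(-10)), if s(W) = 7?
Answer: 1/884 ≈ 0.0011312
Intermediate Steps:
t(r) = (-75 + r)*(-20 + r) (t(r) = (-75 + r)*(r - 5*4) = (-75 + r)*(r - 20) = (-75 + r)*(-20 + r))
1/t(s(-10)) = 1/(1500 + 7² - 95*7) = 1/(1500 + 49 - 665) = 1/884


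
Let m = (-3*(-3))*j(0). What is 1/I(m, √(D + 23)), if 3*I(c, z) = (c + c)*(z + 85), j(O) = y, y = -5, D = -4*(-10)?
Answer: -17/42972 + √7/71620 ≈ -0.00035866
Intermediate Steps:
D = 40
j(O) = -5
m = -45 (m = -3*(-3)*(-5) = 9*(-5) = -45)
I(c, z) = 2*c*(85 + z)/3 (I(c, z) = ((c + c)*(z + 85))/3 = ((2*c)*(85 + z))/3 = (2*c*(85 + z))/3 = 2*c*(85 + z)/3)
1/I(m, √(D + 23)) = 1/((⅔)*(-45)*(85 + √(40 + 23))) = 1/((⅔)*(-45)*(85 + √63)) = 1/((⅔)*(-45)*(85 + 3*√7)) = 1/(-2550 - 90*√7)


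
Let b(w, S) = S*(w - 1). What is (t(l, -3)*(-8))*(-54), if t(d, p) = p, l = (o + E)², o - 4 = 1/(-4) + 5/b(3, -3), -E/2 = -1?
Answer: -1296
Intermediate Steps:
b(w, S) = S*(-1 + w)
E = 2 (E = -2*(-1) = 2)
o = 35/12 (o = 4 + (1/(-4) + 5/((-3*(-1 + 3)))) = 4 + (1*(-¼) + 5/((-3*2))) = 4 + (-¼ + 5/(-6)) = 4 + (-¼ + 5*(-⅙)) = 4 + (-¼ - ⅚) = 4 - 13/12 = 35/12 ≈ 2.9167)
l = 3481/144 (l = (35/12 + 2)² = (59/12)² = 3481/144 ≈ 24.174)
(t(l, -3)*(-8))*(-54) = -3*(-8)*(-54) = 24*(-54) = -1296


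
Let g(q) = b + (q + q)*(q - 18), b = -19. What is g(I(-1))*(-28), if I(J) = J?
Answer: -532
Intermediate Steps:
g(q) = -19 + 2*q*(-18 + q) (g(q) = -19 + (q + q)*(q - 18) = -19 + (2*q)*(-18 + q) = -19 + 2*q*(-18 + q))
g(I(-1))*(-28) = (-19 - 36*(-1) + 2*(-1)**2)*(-28) = (-19 + 36 + 2*1)*(-28) = (-19 + 36 + 2)*(-28) = 19*(-28) = -532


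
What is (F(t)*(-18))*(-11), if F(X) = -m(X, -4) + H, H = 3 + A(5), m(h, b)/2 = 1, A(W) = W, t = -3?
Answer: 1188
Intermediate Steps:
m(h, b) = 2 (m(h, b) = 2*1 = 2)
H = 8 (H = 3 + 5 = 8)
F(X) = 6 (F(X) = -1*2 + 8 = -2 + 8 = 6)
(F(t)*(-18))*(-11) = (6*(-18))*(-11) = -108*(-11) = 1188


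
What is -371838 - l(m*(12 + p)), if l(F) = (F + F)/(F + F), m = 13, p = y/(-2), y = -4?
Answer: -371839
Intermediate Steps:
p = 2 (p = -4/(-2) = -4*(-1/2) = 2)
l(F) = 1 (l(F) = (2*F)/((2*F)) = (2*F)*(1/(2*F)) = 1)
-371838 - l(m*(12 + p)) = -371838 - 1*1 = -371838 - 1 = -371839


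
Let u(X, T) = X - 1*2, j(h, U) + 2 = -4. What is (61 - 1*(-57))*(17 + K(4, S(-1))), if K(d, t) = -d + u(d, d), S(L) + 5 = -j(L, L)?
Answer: 1770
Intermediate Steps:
j(h, U) = -6 (j(h, U) = -2 - 4 = -6)
S(L) = 1 (S(L) = -5 - 1*(-6) = -5 + 6 = 1)
u(X, T) = -2 + X (u(X, T) = X - 2 = -2 + X)
K(d, t) = -2 (K(d, t) = -d + (-2 + d) = -2)
(61 - 1*(-57))*(17 + K(4, S(-1))) = (61 - 1*(-57))*(17 - 2) = (61 + 57)*15 = 118*15 = 1770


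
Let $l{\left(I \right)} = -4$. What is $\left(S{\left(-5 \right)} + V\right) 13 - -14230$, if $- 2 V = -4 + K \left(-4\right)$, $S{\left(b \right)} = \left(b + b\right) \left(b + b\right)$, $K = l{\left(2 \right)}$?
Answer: $15452$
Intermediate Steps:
$K = -4$
$S{\left(b \right)} = 4 b^{2}$ ($S{\left(b \right)} = 2 b 2 b = 4 b^{2}$)
$V = -6$ ($V = - \frac{-4 - -16}{2} = - \frac{-4 + 16}{2} = \left(- \frac{1}{2}\right) 12 = -6$)
$\left(S{\left(-5 \right)} + V\right) 13 - -14230 = \left(4 \left(-5\right)^{2} - 6\right) 13 - -14230 = \left(4 \cdot 25 - 6\right) 13 + 14230 = \left(100 - 6\right) 13 + 14230 = 94 \cdot 13 + 14230 = 1222 + 14230 = 15452$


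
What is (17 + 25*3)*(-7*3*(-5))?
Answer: 9660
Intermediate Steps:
(17 + 25*3)*(-7*3*(-5)) = (17 + 75)*(-21*(-5)) = 92*105 = 9660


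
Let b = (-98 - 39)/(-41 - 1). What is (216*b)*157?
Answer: 774324/7 ≈ 1.1062e+5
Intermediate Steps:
b = 137/42 (b = -137/(-42) = -137*(-1/42) = 137/42 ≈ 3.2619)
(216*b)*157 = (216*(137/42))*157 = (4932/7)*157 = 774324/7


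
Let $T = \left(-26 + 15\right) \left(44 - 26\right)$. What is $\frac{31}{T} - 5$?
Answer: $- \frac{1021}{198} \approx -5.1566$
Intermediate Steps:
$T = -198$ ($T = \left(-11\right) 18 = -198$)
$\frac{31}{T} - 5 = \frac{31}{-198} - 5 = 31 \left(- \frac{1}{198}\right) - 5 = - \frac{31}{198} - 5 = - \frac{1021}{198}$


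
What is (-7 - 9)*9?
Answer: -144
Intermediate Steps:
(-7 - 9)*9 = -16*9 = -144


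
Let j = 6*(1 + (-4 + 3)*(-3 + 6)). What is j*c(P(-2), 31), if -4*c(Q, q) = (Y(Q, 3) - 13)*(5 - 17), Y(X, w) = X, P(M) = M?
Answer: 540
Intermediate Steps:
j = -12 (j = 6*(1 - 1*3) = 6*(1 - 3) = 6*(-2) = -12)
c(Q, q) = -39 + 3*Q (c(Q, q) = -(Q - 13)*(5 - 17)/4 = -(-13 + Q)*(-12)/4 = -(156 - 12*Q)/4 = -39 + 3*Q)
j*c(P(-2), 31) = -12*(-39 + 3*(-2)) = -12*(-39 - 6) = -12*(-45) = 540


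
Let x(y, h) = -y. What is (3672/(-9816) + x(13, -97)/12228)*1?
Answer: -1876201/5001252 ≈ -0.37515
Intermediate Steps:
(3672/(-9816) + x(13, -97)/12228)*1 = (3672/(-9816) - 1*13/12228)*1 = (3672*(-1/9816) - 13*1/12228)*1 = (-153/409 - 13/12228)*1 = -1876201/5001252*1 = -1876201/5001252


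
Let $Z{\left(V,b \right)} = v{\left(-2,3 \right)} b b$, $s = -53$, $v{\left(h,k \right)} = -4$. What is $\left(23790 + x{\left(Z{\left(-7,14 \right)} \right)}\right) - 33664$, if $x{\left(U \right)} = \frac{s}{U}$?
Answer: $- \frac{7741163}{784} \approx -9873.9$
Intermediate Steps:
$Z{\left(V,b \right)} = - 4 b^{2}$ ($Z{\left(V,b \right)} = - 4 b b = - 4 b^{2}$)
$x{\left(U \right)} = - \frac{53}{U}$
$\left(23790 + x{\left(Z{\left(-7,14 \right)} \right)}\right) - 33664 = \left(23790 - \frac{53}{\left(-4\right) 14^{2}}\right) - 33664 = \left(23790 - \frac{53}{\left(-4\right) 196}\right) - 33664 = \left(23790 - \frac{53}{-784}\right) - 33664 = \left(23790 - - \frac{53}{784}\right) - 33664 = \left(23790 + \frac{53}{784}\right) - 33664 = \frac{18651413}{784} - 33664 = - \frac{7741163}{784}$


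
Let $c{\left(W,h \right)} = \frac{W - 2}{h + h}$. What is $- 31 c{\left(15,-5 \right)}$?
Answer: $\frac{403}{10} \approx 40.3$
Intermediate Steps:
$c{\left(W,h \right)} = \frac{-2 + W}{2 h}$
$- 31 c{\left(15,-5 \right)} = - 31 \frac{-2 + 15}{2 \left(-5\right)} = - 31 \cdot \frac{1}{2} \left(- \frac{1}{5}\right) 13 = \left(-31\right) \left(- \frac{13}{10}\right) = \frac{403}{10}$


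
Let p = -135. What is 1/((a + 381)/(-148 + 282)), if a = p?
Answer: 67/123 ≈ 0.54472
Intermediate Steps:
a = -135
1/((a + 381)/(-148 + 282)) = 1/((-135 + 381)/(-148 + 282)) = 1/(246/134) = 1/(246*(1/134)) = 1/(123/67) = 67/123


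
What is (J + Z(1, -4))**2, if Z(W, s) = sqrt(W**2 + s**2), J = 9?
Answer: (9 + sqrt(17))**2 ≈ 172.22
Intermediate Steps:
(J + Z(1, -4))**2 = (9 + sqrt(1**2 + (-4)**2))**2 = (9 + sqrt(1 + 16))**2 = (9 + sqrt(17))**2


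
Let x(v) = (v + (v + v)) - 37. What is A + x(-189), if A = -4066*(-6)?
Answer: 23792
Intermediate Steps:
x(v) = -37 + 3*v (x(v) = (v + 2*v) - 37 = 3*v - 37 = -37 + 3*v)
A = 24396
A + x(-189) = 24396 + (-37 + 3*(-189)) = 24396 + (-37 - 567) = 24396 - 604 = 23792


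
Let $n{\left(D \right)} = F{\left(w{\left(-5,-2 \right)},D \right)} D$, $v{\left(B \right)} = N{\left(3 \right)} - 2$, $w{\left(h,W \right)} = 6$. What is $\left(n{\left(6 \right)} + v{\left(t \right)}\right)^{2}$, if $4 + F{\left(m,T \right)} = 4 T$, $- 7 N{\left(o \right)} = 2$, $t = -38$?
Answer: $\frac{678976}{49} \approx 13857.0$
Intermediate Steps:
$N{\left(o \right)} = - \frac{2}{7}$ ($N{\left(o \right)} = \left(- \frac{1}{7}\right) 2 = - \frac{2}{7}$)
$v{\left(B \right)} = - \frac{16}{7}$ ($v{\left(B \right)} = - \frac{2}{7} - 2 = - \frac{16}{7}$)
$F{\left(m,T \right)} = -4 + 4 T$
$n{\left(D \right)} = D \left(-4 + 4 D\right)$ ($n{\left(D \right)} = \left(-4 + 4 D\right) D = D \left(-4 + 4 D\right)$)
$\left(n{\left(6 \right)} + v{\left(t \right)}\right)^{2} = \left(4 \cdot 6 \left(-1 + 6\right) - \frac{16}{7}\right)^{2} = \left(4 \cdot 6 \cdot 5 - \frac{16}{7}\right)^{2} = \left(120 - \frac{16}{7}\right)^{2} = \left(\frac{824}{7}\right)^{2} = \frac{678976}{49}$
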